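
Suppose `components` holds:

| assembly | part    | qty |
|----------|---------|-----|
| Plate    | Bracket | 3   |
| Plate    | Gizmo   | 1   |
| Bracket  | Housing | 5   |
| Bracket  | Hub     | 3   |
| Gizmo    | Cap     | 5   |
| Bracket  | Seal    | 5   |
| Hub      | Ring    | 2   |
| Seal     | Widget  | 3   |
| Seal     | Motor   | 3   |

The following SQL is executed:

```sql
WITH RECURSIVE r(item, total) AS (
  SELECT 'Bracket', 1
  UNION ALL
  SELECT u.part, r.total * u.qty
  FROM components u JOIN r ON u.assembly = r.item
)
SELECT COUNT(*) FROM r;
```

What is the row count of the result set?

Base: (Bracket, total=1).
Iteration 1: components of {Bracket} -> Housing = 1*5 = 5, Hub = 1*3 = 3, Seal = 1*5 = 5.
Iteration 2: components of {Housing,Hub,Seal} -> Motor = 5*3 = 15, Ring = 3*2 = 6, Widget = 5*3 = 15.
Iteration 3: no further components; recursion stops.
Total rows emitted: 7.

7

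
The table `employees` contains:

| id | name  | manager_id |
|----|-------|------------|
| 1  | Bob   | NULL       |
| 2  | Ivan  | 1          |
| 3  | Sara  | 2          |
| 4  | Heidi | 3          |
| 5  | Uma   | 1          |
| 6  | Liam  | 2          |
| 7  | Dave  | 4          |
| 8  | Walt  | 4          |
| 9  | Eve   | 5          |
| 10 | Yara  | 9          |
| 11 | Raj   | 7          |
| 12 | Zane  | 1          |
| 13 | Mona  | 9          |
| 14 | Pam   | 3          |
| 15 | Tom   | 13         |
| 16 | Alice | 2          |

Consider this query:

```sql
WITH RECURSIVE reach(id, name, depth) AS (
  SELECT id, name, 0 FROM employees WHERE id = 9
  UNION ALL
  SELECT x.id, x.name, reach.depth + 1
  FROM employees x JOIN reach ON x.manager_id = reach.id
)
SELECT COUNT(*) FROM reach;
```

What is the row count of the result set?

Base: id=9 (Eve) at depth 0.
Iteration 1: rows with manager_id in {9} -> Yara (id 10, depth 1), Mona (id 13, depth 1).
Iteration 2: rows with manager_id in {10,13} -> Tom (id 15, depth 2).
Iteration 3: no rows with manager_id in {15}; recursion stops.
Total rows emitted: 4.

4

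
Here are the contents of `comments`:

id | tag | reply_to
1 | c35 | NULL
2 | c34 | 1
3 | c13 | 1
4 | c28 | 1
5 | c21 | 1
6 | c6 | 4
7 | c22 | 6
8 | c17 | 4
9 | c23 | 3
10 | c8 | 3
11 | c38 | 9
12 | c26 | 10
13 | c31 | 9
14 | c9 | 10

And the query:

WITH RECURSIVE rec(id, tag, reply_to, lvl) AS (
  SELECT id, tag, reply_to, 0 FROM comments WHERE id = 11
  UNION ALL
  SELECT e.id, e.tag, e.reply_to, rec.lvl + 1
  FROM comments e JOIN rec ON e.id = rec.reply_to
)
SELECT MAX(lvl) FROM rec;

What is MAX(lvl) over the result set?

Base: id=11 (c38), reply_to=9, lvl 0.
Iteration 1: join on id=9 -> c23 (id 9, reply_to=3, lvl 1).
Iteration 2: join on id=3 -> c13 (id 3, reply_to=1, lvl 2).
Iteration 3: join on id=1 -> c35 (id 1, reply_to=NULL, lvl 3).
Iteration 4: reply_to is NULL; no match; recursion stops.
lvl values: 0, 1, 2, 3; the maximum is 3.

3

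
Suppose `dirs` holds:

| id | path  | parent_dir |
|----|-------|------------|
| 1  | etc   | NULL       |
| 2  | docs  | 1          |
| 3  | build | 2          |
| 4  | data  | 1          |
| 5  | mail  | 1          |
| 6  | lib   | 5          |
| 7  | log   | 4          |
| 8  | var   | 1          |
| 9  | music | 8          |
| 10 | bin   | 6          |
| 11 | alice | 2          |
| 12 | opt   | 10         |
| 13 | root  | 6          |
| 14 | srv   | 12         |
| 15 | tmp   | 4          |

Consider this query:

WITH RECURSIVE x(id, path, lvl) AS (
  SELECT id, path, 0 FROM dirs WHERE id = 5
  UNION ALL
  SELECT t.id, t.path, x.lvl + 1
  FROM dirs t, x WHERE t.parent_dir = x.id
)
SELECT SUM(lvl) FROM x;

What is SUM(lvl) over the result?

12

Base: id=5 (mail) at lvl 0.
Iteration 1: rows with parent_dir in {5} -> lib (id 6, lvl 1).
Iteration 2: rows with parent_dir in {6} -> bin (id 10, lvl 2), root (id 13, lvl 2).
Iteration 3: rows with parent_dir in {10,13} -> opt (id 12, lvl 3).
Iteration 4: rows with parent_dir in {12} -> srv (id 14, lvl 4).
Iteration 5: no rows with parent_dir in {14}; recursion stops.
SUM(lvl) = 0 + 1 + 2 + 2 + 3 + 4 = 12.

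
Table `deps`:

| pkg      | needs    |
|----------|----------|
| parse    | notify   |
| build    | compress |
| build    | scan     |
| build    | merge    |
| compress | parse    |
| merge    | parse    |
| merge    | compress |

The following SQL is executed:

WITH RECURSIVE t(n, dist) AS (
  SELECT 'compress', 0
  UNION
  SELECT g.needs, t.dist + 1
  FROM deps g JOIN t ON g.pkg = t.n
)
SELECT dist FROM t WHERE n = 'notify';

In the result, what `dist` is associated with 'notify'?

Base: (compress, dist=0).
Iteration 1: edges from {compress} -> (parse, dist=1).
Iteration 2: edges from {parse} -> (notify, dist=2).
Iteration 3: no outgoing edges from {notify}; recursion stops.

2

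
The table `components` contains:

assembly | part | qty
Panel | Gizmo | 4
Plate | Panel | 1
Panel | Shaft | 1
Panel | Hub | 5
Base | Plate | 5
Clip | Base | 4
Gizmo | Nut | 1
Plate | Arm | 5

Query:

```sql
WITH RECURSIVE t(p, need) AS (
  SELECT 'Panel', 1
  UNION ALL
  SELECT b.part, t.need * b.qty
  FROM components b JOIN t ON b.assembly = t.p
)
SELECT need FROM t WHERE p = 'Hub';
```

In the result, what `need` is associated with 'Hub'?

Base: (Panel, need=1).
Iteration 1: components of {Panel} -> Gizmo = 1*4 = 4, Hub = 1*5 = 5, Shaft = 1*1 = 1.
Iteration 2: components of {Gizmo,Hub,Shaft} -> Nut = 4*1 = 4.
Iteration 3: no further components; recursion stops.

5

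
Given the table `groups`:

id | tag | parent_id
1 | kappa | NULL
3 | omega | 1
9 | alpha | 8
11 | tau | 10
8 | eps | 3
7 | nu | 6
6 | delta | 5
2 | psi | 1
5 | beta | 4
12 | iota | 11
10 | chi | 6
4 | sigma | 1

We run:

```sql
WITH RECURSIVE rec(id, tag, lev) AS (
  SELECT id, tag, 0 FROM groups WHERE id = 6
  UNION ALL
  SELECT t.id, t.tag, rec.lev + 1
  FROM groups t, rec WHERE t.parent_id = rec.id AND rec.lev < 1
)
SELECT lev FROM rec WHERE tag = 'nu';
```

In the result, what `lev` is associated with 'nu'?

Base: id=6 (delta) at lev 0.
Iteration 1: rows with parent_id in {6} -> nu (id 7, lev 1), chi (id 10, lev 1).
Iteration 2: lev < 1 fails for all current rows; recursion stops.

1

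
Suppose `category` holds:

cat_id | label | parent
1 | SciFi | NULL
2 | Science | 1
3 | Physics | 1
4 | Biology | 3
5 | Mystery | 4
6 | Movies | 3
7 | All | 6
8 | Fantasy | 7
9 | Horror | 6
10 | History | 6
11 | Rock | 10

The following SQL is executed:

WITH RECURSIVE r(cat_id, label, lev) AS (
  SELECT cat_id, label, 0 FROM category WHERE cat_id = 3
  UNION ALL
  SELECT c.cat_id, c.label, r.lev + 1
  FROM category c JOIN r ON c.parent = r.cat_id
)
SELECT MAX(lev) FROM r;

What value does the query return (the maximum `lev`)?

Base: cat_id=3 (Physics) at lev 0.
Iteration 1: rows with parent in {3} -> Biology (id 4, lev 1), Movies (id 6, lev 1).
Iteration 2: rows with parent in {4,6} -> Mystery (id 5, lev 2), All (id 7, lev 2), Horror (id 9, lev 2), History (id 10, lev 2).
Iteration 3: rows with parent in {5,7,9,10} -> Fantasy (id 8, lev 3), Rock (id 11, lev 3).
Iteration 4: no rows with parent in {8,11}; recursion stops.
lev values: 0, 1, 1, 2, 2, 2, 2, 3, 3; the maximum is 3.

3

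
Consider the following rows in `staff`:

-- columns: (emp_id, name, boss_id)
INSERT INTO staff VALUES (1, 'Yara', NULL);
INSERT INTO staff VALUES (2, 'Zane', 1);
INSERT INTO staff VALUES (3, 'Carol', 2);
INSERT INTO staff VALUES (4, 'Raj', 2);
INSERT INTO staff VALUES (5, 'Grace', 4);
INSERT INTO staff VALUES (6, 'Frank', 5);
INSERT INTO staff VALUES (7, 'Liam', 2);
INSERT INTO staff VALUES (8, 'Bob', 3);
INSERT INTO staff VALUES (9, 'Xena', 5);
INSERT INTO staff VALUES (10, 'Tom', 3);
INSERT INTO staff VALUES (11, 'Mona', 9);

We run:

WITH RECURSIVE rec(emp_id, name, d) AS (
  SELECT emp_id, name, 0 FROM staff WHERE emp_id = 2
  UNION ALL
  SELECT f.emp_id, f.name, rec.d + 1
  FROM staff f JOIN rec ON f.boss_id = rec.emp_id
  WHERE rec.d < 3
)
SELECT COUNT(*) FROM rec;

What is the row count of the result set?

Base: emp_id=2 (Zane) at d 0.
Iteration 1: rows with boss_id in {2} -> Carol (id 3, d 1), Raj (id 4, d 1), Liam (id 7, d 1).
Iteration 2: rows with boss_id in {3,4,7} -> Grace (id 5, d 2), Bob (id 8, d 2), Tom (id 10, d 2).
Iteration 3: rows with boss_id in {5,8,10} -> Frank (id 6, d 3), Xena (id 9, d 3).
Iteration 4: d < 3 fails for all current rows; recursion stops.
Total rows emitted: 9.

9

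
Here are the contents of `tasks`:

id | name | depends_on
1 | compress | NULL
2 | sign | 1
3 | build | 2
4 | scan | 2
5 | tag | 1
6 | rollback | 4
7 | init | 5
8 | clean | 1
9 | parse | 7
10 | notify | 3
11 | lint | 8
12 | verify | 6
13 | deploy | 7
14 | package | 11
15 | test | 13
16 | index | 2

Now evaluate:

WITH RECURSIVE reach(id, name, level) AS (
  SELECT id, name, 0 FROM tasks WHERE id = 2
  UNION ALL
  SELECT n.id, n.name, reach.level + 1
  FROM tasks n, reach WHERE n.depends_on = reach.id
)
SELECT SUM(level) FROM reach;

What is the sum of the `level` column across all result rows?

Base: id=2 (sign) at level 0.
Iteration 1: rows with depends_on in {2} -> build (id 3, level 1), scan (id 4, level 1), index (id 16, level 1).
Iteration 2: rows with depends_on in {3,4,16} -> rollback (id 6, level 2), notify (id 10, level 2).
Iteration 3: rows with depends_on in {6,10} -> verify (id 12, level 3).
Iteration 4: no rows with depends_on in {12}; recursion stops.
SUM(level) = 0 + 1 + 1 + 1 + 2 + 2 + 3 = 10.

10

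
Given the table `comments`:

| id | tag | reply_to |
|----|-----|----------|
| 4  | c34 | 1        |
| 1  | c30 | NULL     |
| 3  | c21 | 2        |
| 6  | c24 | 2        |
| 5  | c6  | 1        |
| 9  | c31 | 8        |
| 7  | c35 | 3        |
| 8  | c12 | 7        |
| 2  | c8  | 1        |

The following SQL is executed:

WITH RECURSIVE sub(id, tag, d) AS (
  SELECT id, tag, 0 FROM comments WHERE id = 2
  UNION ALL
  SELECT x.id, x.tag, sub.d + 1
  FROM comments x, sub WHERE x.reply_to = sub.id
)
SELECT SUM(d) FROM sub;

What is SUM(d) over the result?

11

Base: id=2 (c8) at d 0.
Iteration 1: rows with reply_to in {2} -> c21 (id 3, d 1), c24 (id 6, d 1).
Iteration 2: rows with reply_to in {3,6} -> c35 (id 7, d 2).
Iteration 3: rows with reply_to in {7} -> c12 (id 8, d 3).
Iteration 4: rows with reply_to in {8} -> c31 (id 9, d 4).
Iteration 5: no rows with reply_to in {9}; recursion stops.
SUM(d) = 0 + 1 + 1 + 2 + 3 + 4 = 11.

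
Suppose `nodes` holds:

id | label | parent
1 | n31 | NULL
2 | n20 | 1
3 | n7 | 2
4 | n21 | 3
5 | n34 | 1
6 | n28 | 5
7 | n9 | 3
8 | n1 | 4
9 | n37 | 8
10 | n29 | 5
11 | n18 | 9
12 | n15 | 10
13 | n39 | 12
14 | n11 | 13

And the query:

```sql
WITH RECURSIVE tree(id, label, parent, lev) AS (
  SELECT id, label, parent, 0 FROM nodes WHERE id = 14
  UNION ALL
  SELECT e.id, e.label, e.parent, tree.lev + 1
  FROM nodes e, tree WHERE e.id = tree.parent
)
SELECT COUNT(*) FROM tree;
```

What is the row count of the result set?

Base: id=14 (n11), parent=13, lev 0.
Iteration 1: join on id=13 -> n39 (id 13, parent=12, lev 1).
Iteration 2: join on id=12 -> n15 (id 12, parent=10, lev 2).
Iteration 3: join on id=10 -> n29 (id 10, parent=5, lev 3).
Iteration 4: join on id=5 -> n34 (id 5, parent=1, lev 4).
Iteration 5: join on id=1 -> n31 (id 1, parent=NULL, lev 5).
Iteration 6: parent is NULL; no match; recursion stops.
Total rows emitted: 6.

6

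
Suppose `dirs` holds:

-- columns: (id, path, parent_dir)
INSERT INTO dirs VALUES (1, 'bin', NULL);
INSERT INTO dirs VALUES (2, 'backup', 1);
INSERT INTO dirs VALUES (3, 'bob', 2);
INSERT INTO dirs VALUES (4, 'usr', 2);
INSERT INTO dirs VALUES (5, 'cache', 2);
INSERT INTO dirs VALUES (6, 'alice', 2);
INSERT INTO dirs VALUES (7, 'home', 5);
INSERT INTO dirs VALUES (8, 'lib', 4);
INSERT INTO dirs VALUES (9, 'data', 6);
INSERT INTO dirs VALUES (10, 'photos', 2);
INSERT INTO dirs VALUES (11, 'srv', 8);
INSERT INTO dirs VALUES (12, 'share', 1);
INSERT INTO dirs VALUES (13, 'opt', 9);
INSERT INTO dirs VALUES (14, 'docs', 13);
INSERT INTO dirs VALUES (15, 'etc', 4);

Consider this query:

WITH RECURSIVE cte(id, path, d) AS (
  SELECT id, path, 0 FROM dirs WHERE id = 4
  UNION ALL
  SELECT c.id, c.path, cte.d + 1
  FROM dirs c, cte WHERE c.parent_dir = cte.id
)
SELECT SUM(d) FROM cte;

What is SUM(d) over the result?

Base: id=4 (usr) at d 0.
Iteration 1: rows with parent_dir in {4} -> lib (id 8, d 1), etc (id 15, d 1).
Iteration 2: rows with parent_dir in {8,15} -> srv (id 11, d 2).
Iteration 3: no rows with parent_dir in {11}; recursion stops.
SUM(d) = 0 + 1 + 1 + 2 = 4.

4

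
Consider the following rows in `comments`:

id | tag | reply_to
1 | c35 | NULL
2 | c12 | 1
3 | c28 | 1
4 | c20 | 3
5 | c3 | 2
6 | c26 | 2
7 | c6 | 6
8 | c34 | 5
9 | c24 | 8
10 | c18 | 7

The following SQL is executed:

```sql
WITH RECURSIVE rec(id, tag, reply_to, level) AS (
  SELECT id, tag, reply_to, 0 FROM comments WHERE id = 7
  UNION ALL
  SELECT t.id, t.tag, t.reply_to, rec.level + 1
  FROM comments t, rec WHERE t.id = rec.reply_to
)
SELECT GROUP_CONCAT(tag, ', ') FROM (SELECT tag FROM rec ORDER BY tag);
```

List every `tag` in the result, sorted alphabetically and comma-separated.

Base: id=7 (c6), reply_to=6, level 0.
Iteration 1: join on id=6 -> c26 (id 6, reply_to=2, level 1).
Iteration 2: join on id=2 -> c12 (id 2, reply_to=1, level 2).
Iteration 3: join on id=1 -> c35 (id 1, reply_to=NULL, level 3).
Iteration 4: reply_to is NULL; no match; recursion stops.

c12, c26, c35, c6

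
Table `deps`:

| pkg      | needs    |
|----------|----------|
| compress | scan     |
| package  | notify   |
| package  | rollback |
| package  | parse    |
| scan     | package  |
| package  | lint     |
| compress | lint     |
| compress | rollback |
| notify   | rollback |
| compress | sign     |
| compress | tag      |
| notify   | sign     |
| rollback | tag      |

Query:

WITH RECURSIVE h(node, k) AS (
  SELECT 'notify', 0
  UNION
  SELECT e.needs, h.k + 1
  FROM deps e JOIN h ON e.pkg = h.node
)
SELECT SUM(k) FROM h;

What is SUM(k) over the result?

Base: (notify, k=0).
Iteration 1: edges from {notify} -> (rollback, k=1), (sign, k=1).
Iteration 2: edges from {rollback,sign} -> (tag, k=2).
Iteration 3: no outgoing edges from {tag}; recursion stops.
SUM(k) = 0 + 1 + 1 + 2 = 4.

4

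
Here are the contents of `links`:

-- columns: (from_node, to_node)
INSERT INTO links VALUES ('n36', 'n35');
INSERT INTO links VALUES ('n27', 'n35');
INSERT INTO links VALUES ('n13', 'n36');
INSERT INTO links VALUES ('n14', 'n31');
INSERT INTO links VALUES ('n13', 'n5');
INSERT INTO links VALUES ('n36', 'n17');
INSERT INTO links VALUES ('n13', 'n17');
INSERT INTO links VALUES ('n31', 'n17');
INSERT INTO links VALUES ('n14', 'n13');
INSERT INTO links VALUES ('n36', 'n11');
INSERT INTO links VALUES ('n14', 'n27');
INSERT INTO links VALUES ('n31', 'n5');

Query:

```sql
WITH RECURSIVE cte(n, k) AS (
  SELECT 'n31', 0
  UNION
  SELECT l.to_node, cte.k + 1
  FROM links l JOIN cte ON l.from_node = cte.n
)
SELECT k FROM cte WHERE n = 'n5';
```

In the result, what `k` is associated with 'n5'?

Base: (n31, k=0).
Iteration 1: edges from {n31} -> (n17, k=1), (n5, k=1).
Iteration 2: no outgoing edges from {n17,n5}; recursion stops.

1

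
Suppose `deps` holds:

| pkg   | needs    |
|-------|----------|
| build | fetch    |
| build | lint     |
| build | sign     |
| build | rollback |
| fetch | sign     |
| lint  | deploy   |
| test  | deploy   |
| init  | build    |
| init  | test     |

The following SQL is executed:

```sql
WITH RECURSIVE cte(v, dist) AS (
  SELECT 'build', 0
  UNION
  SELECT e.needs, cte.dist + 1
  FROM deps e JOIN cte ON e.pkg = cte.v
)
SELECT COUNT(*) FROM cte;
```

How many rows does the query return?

7

Base: (build, dist=0).
Iteration 1: edges from {build} -> (fetch, dist=1), (lint, dist=1), (rollback, dist=1), (sign, dist=1).
Iteration 2: edges from {fetch,lint,rollback,sign} -> (deploy, dist=2), (sign, dist=2).
Iteration 3: no outgoing edges from {deploy,sign}; recursion stops.
Total rows emitted: 7.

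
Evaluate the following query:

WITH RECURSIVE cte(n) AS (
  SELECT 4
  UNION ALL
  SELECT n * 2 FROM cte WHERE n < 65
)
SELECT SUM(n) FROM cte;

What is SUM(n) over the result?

Base: n=4.
Iteration 1: 4 < 65 holds -> n = 4 * 2 = 8.
Iteration 2: 8 < 65 holds -> n = 8 * 2 = 16.
Iteration 3: 16 < 65 holds -> n = 16 * 2 = 32.
Iteration 4: 32 < 65 holds -> n = 32 * 2 = 64.
Iteration 5: 64 < 65 holds -> n = 64 * 2 = 128.
Iteration 6: 128 < 65 fails; recursion stops.
SUM(n) = 4 + 8 + 16 + 32 + 64 + 128 = 252.

252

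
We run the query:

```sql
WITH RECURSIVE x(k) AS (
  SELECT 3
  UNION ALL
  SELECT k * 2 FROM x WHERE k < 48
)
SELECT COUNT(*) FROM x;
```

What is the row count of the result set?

5

Base: k=3.
Iteration 1: 3 < 48 holds -> k = 3 * 2 = 6.
Iteration 2: 6 < 48 holds -> k = 6 * 2 = 12.
Iteration 3: 12 < 48 holds -> k = 12 * 2 = 24.
Iteration 4: 24 < 48 holds -> k = 24 * 2 = 48.
Iteration 5: 48 < 48 fails; recursion stops.
Total rows emitted: 5.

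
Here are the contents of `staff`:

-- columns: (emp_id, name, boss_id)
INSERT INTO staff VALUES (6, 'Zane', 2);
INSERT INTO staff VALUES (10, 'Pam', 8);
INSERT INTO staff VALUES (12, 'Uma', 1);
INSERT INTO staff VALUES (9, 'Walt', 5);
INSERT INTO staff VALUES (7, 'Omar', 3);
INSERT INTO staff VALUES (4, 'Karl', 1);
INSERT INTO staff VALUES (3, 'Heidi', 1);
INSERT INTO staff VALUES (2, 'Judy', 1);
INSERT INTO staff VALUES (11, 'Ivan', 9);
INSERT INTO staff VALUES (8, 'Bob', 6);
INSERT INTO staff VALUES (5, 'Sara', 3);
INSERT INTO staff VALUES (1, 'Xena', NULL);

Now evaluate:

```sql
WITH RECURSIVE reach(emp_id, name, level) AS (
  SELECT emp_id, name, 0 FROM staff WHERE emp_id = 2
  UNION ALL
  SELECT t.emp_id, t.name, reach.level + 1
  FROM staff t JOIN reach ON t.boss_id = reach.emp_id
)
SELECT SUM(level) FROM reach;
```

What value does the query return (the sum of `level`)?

Base: emp_id=2 (Judy) at level 0.
Iteration 1: rows with boss_id in {2} -> Zane (id 6, level 1).
Iteration 2: rows with boss_id in {6} -> Bob (id 8, level 2).
Iteration 3: rows with boss_id in {8} -> Pam (id 10, level 3).
Iteration 4: no rows with boss_id in {10}; recursion stops.
SUM(level) = 0 + 1 + 2 + 3 = 6.

6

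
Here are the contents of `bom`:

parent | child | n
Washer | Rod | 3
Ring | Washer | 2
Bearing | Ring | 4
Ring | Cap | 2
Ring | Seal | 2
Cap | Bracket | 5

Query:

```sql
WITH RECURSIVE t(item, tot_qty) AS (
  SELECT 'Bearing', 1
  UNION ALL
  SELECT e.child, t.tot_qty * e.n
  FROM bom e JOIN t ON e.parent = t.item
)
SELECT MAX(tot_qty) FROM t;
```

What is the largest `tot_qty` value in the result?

Base: (Bearing, tot_qty=1).
Iteration 1: components of {Bearing} -> Ring = 1*4 = 4.
Iteration 2: components of {Ring} -> Cap = 4*2 = 8, Seal = 4*2 = 8, Washer = 4*2 = 8.
Iteration 3: components of {Cap,Seal,Washer} -> Bracket = 8*5 = 40, Rod = 8*3 = 24.
Iteration 4: no further components; recursion stops.
tot_qty values: 1, 4, 8, 8, 8, 40, 24; the maximum is 40.

40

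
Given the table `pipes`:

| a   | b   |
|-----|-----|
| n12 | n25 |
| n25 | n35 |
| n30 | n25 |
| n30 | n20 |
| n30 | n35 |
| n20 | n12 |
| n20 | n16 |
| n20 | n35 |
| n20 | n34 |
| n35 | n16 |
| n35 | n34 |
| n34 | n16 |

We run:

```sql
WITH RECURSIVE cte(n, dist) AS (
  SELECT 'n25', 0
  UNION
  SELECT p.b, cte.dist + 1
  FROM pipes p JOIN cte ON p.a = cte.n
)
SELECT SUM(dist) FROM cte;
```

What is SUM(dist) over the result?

Base: (n25, dist=0).
Iteration 1: edges from {n25} -> (n35, dist=1).
Iteration 2: edges from {n35} -> (n16, dist=2), (n34, dist=2).
Iteration 3: edges from {n16,n34} -> (n16, dist=3).
Iteration 4: no outgoing edges from {n16}; recursion stops.
SUM(dist) = 0 + 1 + 2 + 2 + 3 = 8.

8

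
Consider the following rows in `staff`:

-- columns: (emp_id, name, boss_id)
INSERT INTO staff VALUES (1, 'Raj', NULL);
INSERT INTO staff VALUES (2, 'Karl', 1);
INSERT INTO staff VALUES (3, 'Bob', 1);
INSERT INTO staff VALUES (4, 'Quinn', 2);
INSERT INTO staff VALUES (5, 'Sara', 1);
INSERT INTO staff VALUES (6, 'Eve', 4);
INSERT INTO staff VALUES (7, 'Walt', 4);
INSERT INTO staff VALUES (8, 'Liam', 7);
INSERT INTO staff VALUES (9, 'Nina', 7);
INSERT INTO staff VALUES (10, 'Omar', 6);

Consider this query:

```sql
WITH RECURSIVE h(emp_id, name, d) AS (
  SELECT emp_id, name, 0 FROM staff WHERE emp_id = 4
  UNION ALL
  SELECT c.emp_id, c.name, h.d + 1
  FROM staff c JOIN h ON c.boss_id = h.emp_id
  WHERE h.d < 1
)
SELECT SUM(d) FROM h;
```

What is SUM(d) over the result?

Base: emp_id=4 (Quinn) at d 0.
Iteration 1: rows with boss_id in {4} -> Eve (id 6, d 1), Walt (id 7, d 1).
Iteration 2: d < 1 fails for all current rows; recursion stops.
SUM(d) = 0 + 1 + 1 = 2.

2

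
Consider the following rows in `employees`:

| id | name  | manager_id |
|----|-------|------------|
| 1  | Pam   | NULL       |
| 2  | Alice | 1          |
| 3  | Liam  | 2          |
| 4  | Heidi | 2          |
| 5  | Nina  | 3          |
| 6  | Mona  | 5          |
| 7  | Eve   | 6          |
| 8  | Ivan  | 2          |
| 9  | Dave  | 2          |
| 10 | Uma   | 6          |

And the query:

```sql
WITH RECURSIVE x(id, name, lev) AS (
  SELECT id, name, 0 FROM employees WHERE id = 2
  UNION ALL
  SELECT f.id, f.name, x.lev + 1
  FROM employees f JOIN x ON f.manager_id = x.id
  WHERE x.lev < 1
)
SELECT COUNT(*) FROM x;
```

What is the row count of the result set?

5

Base: id=2 (Alice) at lev 0.
Iteration 1: rows with manager_id in {2} -> Liam (id 3, lev 1), Heidi (id 4, lev 1), Ivan (id 8, lev 1), Dave (id 9, lev 1).
Iteration 2: lev < 1 fails for all current rows; recursion stops.
Total rows emitted: 5.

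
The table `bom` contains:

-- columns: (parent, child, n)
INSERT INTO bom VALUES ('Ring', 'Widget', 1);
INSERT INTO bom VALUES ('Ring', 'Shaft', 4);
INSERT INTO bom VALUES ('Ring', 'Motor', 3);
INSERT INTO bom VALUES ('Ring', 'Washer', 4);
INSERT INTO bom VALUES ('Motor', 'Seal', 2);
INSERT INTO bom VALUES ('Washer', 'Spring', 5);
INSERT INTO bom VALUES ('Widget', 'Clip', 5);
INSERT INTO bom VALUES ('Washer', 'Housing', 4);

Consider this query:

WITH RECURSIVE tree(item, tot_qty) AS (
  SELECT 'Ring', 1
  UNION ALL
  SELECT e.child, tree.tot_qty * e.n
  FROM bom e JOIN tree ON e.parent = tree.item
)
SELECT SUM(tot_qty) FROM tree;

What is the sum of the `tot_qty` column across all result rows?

Base: (Ring, tot_qty=1).
Iteration 1: components of {Ring} -> Motor = 1*3 = 3, Shaft = 1*4 = 4, Washer = 1*4 = 4, Widget = 1*1 = 1.
Iteration 2: components of {Motor,Shaft,Washer,Widget} -> Clip = 1*5 = 5, Housing = 4*4 = 16, Seal = 3*2 = 6, Spring = 4*5 = 20.
Iteration 3: no further components; recursion stops.
SUM(tot_qty) = 1 + 1 + 4 + 3 + 4 + 5 + 6 + 20 + 16 = 60.

60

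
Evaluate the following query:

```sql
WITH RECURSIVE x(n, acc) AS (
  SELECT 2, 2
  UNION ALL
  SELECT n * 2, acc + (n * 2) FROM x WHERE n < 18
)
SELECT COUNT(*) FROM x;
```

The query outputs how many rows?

5

Base: n=2, acc=2.
Iteration 1: 2 < 18 holds -> n = 2 * 2 = 4, acc = 2 + 4 = 6.
Iteration 2: 4 < 18 holds -> n = 4 * 2 = 8, acc = 6 + 8 = 14.
Iteration 3: 8 < 18 holds -> n = 8 * 2 = 16, acc = 14 + 16 = 30.
Iteration 4: 16 < 18 holds -> n = 16 * 2 = 32, acc = 30 + 32 = 62.
Iteration 5: 32 < 18 fails; recursion stops.
Total rows emitted: 5.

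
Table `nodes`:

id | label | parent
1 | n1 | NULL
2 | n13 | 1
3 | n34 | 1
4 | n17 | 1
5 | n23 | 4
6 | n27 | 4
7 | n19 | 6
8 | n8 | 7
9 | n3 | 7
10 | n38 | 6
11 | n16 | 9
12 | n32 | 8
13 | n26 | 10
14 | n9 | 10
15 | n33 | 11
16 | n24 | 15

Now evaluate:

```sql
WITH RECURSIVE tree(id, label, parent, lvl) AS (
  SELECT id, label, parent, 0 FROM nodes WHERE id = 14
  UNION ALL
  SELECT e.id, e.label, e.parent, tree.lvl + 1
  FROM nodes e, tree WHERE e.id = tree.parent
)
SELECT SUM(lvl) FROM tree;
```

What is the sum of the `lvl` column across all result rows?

10

Base: id=14 (n9), parent=10, lvl 0.
Iteration 1: join on id=10 -> n38 (id 10, parent=6, lvl 1).
Iteration 2: join on id=6 -> n27 (id 6, parent=4, lvl 2).
Iteration 3: join on id=4 -> n17 (id 4, parent=1, lvl 3).
Iteration 4: join on id=1 -> n1 (id 1, parent=NULL, lvl 4).
Iteration 5: parent is NULL; no match; recursion stops.
SUM(lvl) = 0 + 1 + 2 + 3 + 4 = 10.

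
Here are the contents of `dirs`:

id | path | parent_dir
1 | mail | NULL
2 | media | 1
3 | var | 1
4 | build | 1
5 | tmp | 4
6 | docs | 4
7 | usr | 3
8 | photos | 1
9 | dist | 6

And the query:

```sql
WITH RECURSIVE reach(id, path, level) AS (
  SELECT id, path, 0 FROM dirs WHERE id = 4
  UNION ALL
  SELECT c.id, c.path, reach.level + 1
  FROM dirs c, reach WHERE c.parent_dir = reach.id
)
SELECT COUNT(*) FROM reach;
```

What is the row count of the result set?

Base: id=4 (build) at level 0.
Iteration 1: rows with parent_dir in {4} -> tmp (id 5, level 1), docs (id 6, level 1).
Iteration 2: rows with parent_dir in {5,6} -> dist (id 9, level 2).
Iteration 3: no rows with parent_dir in {9}; recursion stops.
Total rows emitted: 4.

4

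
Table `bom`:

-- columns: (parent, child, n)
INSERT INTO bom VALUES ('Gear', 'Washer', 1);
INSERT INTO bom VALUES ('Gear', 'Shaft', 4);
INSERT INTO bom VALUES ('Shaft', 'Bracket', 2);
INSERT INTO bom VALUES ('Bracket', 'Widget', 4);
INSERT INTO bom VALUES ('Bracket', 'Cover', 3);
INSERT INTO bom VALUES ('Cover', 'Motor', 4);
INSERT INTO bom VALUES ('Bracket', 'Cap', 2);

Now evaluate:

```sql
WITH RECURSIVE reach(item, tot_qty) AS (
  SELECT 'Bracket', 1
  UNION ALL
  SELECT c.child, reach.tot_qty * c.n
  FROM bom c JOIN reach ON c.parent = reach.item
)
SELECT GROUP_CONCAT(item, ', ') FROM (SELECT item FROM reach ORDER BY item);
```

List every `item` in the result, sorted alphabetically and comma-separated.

Bracket, Cap, Cover, Motor, Widget

Base: (Bracket, tot_qty=1).
Iteration 1: components of {Bracket} -> Cap = 1*2 = 2, Cover = 1*3 = 3, Widget = 1*4 = 4.
Iteration 2: components of {Cap,Cover,Widget} -> Motor = 3*4 = 12.
Iteration 3: no further components; recursion stops.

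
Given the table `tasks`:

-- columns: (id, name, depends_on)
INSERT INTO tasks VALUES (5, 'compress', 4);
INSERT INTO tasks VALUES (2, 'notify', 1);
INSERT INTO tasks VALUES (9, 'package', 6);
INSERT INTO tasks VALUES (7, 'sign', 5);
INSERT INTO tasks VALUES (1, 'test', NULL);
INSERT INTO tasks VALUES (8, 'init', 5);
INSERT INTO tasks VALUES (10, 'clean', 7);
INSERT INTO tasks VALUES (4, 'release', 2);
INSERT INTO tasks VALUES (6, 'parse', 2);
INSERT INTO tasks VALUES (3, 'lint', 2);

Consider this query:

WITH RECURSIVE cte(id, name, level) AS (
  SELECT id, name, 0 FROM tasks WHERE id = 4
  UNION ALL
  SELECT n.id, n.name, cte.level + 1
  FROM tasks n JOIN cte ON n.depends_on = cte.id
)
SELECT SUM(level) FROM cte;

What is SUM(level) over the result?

8

Base: id=4 (release) at level 0.
Iteration 1: rows with depends_on in {4} -> compress (id 5, level 1).
Iteration 2: rows with depends_on in {5} -> sign (id 7, level 2), init (id 8, level 2).
Iteration 3: rows with depends_on in {7,8} -> clean (id 10, level 3).
Iteration 4: no rows with depends_on in {10}; recursion stops.
SUM(level) = 0 + 1 + 2 + 2 + 3 = 8.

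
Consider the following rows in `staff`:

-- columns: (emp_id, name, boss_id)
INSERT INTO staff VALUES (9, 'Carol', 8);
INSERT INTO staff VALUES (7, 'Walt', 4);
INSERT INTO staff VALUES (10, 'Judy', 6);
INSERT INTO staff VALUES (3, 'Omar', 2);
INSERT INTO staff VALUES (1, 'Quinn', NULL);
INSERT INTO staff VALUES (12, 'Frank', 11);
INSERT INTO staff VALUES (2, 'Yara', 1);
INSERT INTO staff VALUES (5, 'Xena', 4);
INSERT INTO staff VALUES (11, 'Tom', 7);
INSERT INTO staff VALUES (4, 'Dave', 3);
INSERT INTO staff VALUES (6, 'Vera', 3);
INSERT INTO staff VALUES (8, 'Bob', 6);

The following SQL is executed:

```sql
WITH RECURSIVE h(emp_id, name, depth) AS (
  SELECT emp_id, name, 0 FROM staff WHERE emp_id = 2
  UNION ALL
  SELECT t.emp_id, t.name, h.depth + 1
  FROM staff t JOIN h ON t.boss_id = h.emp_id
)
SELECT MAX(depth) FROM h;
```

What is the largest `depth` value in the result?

Base: emp_id=2 (Yara) at depth 0.
Iteration 1: rows with boss_id in {2} -> Omar (id 3, depth 1).
Iteration 2: rows with boss_id in {3} -> Dave (id 4, depth 2), Vera (id 6, depth 2).
Iteration 3: rows with boss_id in {4,6} -> Xena (id 5, depth 3), Walt (id 7, depth 3), Bob (id 8, depth 3), Judy (id 10, depth 3).
Iteration 4: rows with boss_id in {5,7,8,10} -> Carol (id 9, depth 4), Tom (id 11, depth 4).
Iteration 5: rows with boss_id in {9,11} -> Frank (id 12, depth 5).
Iteration 6: no rows with boss_id in {12}; recursion stops.
depth values: 0, 1, 2, 2, 3, 3, 3, 3, 4, 4, 5; the maximum is 5.

5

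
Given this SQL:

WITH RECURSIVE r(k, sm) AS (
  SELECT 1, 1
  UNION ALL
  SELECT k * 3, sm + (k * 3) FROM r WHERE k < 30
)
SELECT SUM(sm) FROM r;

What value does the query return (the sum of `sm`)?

Base: k=1, sm=1.
Iteration 1: 1 < 30 holds -> k = 1 * 3 = 3, sm = 1 + 3 = 4.
Iteration 2: 3 < 30 holds -> k = 3 * 3 = 9, sm = 4 + 9 = 13.
Iteration 3: 9 < 30 holds -> k = 9 * 3 = 27, sm = 13 + 27 = 40.
Iteration 4: 27 < 30 holds -> k = 27 * 3 = 81, sm = 40 + 81 = 121.
Iteration 5: 81 < 30 fails; recursion stops.
SUM(sm) = 1 + 4 + 13 + 40 + 121 = 179.

179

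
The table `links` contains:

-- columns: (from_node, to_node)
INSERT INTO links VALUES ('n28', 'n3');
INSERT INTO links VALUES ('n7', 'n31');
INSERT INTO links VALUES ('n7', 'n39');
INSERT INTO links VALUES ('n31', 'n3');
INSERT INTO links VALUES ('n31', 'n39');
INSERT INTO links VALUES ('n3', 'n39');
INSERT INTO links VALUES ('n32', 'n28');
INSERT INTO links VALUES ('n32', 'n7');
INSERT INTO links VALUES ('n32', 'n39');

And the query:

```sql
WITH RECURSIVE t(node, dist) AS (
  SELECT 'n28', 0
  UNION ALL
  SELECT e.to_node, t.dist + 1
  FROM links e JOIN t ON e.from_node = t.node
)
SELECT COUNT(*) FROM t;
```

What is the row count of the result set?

3

Base: (n28, dist=0).
Iteration 1: edges from {n28} -> (n3, dist=1).
Iteration 2: edges from {n3} -> (n39, dist=2).
Iteration 3: no outgoing edges from {n39}; recursion stops.
Total rows emitted: 3.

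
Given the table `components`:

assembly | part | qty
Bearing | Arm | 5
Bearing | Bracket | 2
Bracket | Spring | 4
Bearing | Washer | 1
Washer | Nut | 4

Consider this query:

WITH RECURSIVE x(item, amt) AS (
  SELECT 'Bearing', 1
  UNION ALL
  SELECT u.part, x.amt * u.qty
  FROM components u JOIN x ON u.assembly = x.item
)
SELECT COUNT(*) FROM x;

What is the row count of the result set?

6

Base: (Bearing, amt=1).
Iteration 1: components of {Bearing} -> Arm = 1*5 = 5, Bracket = 1*2 = 2, Washer = 1*1 = 1.
Iteration 2: components of {Arm,Bracket,Washer} -> Nut = 1*4 = 4, Spring = 2*4 = 8.
Iteration 3: no further components; recursion stops.
Total rows emitted: 6.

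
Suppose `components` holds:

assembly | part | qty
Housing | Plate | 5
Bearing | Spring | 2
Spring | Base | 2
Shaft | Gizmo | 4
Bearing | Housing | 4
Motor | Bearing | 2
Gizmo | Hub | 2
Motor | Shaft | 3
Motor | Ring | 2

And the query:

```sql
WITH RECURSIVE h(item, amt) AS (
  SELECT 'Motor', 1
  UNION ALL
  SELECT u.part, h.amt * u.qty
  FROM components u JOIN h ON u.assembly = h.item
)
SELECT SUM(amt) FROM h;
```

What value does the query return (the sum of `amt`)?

Base: (Motor, amt=1).
Iteration 1: components of {Motor} -> Bearing = 1*2 = 2, Ring = 1*2 = 2, Shaft = 1*3 = 3.
Iteration 2: components of {Bearing,Ring,Shaft} -> Gizmo = 3*4 = 12, Housing = 2*4 = 8, Spring = 2*2 = 4.
Iteration 3: components of {Gizmo,Housing,Spring} -> Base = 4*2 = 8, Hub = 12*2 = 24, Plate = 8*5 = 40.
Iteration 4: no further components; recursion stops.
SUM(amt) = 1 + 2 + 3 + 2 + 8 + 4 + 12 + 40 + 8 + 24 = 104.

104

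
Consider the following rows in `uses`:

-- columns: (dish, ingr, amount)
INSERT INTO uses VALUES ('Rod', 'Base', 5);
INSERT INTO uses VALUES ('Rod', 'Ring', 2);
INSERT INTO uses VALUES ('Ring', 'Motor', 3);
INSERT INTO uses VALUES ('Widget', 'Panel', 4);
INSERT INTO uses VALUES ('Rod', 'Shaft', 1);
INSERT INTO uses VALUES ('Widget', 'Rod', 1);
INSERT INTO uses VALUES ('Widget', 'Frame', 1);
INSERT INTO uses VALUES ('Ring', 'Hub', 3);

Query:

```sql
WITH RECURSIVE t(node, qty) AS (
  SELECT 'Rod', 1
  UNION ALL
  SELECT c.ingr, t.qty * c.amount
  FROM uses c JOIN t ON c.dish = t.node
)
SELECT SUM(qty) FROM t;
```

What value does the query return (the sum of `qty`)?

Base: (Rod, qty=1).
Iteration 1: components of {Rod} -> Base = 1*5 = 5, Ring = 1*2 = 2, Shaft = 1*1 = 1.
Iteration 2: components of {Base,Ring,Shaft} -> Hub = 2*3 = 6, Motor = 2*3 = 6.
Iteration 3: no further components; recursion stops.
SUM(qty) = 1 + 5 + 2 + 1 + 6 + 6 = 21.

21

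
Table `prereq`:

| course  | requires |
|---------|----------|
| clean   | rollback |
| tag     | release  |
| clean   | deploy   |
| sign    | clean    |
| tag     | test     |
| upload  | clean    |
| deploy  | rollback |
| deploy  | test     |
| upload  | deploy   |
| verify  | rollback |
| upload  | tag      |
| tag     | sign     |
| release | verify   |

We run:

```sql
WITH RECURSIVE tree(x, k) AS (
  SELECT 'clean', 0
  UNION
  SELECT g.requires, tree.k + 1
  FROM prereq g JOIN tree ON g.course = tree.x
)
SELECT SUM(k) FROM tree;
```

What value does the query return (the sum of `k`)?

6

Base: (clean, k=0).
Iteration 1: edges from {clean} -> (deploy, k=1), (rollback, k=1).
Iteration 2: edges from {deploy,rollback} -> (rollback, k=2), (test, k=2).
Iteration 3: no outgoing edges from {rollback,test}; recursion stops.
SUM(k) = 0 + 1 + 1 + 2 + 2 = 6.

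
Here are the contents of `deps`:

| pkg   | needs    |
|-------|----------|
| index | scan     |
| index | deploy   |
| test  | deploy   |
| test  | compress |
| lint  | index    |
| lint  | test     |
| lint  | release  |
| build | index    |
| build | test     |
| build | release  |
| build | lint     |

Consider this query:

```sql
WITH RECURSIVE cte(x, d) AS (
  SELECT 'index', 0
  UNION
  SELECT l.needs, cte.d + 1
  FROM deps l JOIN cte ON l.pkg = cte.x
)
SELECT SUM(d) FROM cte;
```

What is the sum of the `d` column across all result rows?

2

Base: (index, d=0).
Iteration 1: edges from {index} -> (deploy, d=1), (scan, d=1).
Iteration 2: no outgoing edges from {deploy,scan}; recursion stops.
SUM(d) = 0 + 1 + 1 = 2.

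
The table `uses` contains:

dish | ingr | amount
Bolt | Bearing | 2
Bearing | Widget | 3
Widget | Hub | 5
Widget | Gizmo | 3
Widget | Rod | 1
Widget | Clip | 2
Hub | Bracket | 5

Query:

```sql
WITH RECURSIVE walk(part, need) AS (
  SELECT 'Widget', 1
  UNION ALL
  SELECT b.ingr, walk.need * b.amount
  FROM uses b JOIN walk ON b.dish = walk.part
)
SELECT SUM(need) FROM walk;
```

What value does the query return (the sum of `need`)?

37

Base: (Widget, need=1).
Iteration 1: components of {Widget} -> Clip = 1*2 = 2, Gizmo = 1*3 = 3, Hub = 1*5 = 5, Rod = 1*1 = 1.
Iteration 2: components of {Clip,Gizmo,Hub,Rod} -> Bracket = 5*5 = 25.
Iteration 3: no further components; recursion stops.
SUM(need) = 1 + 5 + 3 + 1 + 2 + 25 = 37.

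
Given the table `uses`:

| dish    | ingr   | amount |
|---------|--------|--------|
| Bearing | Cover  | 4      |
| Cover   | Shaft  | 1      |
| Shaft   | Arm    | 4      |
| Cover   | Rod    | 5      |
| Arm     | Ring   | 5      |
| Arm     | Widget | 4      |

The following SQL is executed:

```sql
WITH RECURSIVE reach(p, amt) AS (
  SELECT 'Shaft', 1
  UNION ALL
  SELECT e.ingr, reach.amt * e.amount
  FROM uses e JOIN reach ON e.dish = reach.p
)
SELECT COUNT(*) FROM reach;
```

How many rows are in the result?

4

Base: (Shaft, amt=1).
Iteration 1: components of {Shaft} -> Arm = 1*4 = 4.
Iteration 2: components of {Arm} -> Ring = 4*5 = 20, Widget = 4*4 = 16.
Iteration 3: no further components; recursion stops.
Total rows emitted: 4.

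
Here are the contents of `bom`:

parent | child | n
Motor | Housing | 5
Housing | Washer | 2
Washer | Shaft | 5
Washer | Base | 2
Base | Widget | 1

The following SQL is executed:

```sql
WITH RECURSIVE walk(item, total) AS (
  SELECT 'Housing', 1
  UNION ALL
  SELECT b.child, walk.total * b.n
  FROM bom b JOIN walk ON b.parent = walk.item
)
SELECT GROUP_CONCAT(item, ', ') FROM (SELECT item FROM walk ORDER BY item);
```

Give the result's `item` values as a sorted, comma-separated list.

Base, Housing, Shaft, Washer, Widget

Base: (Housing, total=1).
Iteration 1: components of {Housing} -> Washer = 1*2 = 2.
Iteration 2: components of {Washer} -> Base = 2*2 = 4, Shaft = 2*5 = 10.
Iteration 3: components of {Base,Shaft} -> Widget = 4*1 = 4.
Iteration 4: no further components; recursion stops.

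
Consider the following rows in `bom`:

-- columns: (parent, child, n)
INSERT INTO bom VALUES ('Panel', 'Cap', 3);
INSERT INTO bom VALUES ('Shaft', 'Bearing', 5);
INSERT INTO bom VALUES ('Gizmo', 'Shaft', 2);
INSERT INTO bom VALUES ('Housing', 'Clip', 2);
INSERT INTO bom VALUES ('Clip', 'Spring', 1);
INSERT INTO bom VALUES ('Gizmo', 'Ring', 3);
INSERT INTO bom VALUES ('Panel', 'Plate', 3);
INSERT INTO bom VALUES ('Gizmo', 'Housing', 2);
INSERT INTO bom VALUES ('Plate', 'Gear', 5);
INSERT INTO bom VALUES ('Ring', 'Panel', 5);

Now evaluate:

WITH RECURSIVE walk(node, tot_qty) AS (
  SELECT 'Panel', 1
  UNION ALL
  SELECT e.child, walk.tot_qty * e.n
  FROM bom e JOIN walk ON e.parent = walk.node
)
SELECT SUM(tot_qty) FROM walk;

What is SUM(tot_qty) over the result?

22

Base: (Panel, tot_qty=1).
Iteration 1: components of {Panel} -> Cap = 1*3 = 3, Plate = 1*3 = 3.
Iteration 2: components of {Cap,Plate} -> Gear = 3*5 = 15.
Iteration 3: no further components; recursion stops.
SUM(tot_qty) = 1 + 3 + 3 + 15 = 22.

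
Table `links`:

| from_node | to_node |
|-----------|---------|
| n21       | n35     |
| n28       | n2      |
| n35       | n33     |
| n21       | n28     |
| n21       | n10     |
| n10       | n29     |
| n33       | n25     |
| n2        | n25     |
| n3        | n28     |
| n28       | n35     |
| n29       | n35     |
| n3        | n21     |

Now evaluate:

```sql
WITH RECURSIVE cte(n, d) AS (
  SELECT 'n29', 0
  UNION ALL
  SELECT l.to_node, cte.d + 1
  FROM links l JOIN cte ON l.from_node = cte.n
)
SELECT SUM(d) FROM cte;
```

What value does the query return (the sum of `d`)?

Base: (n29, d=0).
Iteration 1: edges from {n29} -> (n35, d=1).
Iteration 2: edges from {n35} -> (n33, d=2).
Iteration 3: edges from {n33} -> (n25, d=3).
Iteration 4: no outgoing edges from {n25}; recursion stops.
SUM(d) = 0 + 1 + 2 + 3 = 6.

6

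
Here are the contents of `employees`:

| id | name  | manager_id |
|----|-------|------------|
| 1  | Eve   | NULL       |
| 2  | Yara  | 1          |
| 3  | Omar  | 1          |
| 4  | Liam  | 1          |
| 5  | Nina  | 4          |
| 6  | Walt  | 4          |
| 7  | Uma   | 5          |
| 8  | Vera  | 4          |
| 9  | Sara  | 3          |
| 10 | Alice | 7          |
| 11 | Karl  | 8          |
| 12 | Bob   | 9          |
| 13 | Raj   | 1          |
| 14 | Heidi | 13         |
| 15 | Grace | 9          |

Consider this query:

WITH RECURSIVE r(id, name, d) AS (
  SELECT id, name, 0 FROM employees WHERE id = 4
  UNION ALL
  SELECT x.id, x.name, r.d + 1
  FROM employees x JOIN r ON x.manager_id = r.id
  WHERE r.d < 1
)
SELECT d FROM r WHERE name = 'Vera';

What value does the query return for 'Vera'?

1

Base: id=4 (Liam) at d 0.
Iteration 1: rows with manager_id in {4} -> Nina (id 5, d 1), Walt (id 6, d 1), Vera (id 8, d 1).
Iteration 2: d < 1 fails for all current rows; recursion stops.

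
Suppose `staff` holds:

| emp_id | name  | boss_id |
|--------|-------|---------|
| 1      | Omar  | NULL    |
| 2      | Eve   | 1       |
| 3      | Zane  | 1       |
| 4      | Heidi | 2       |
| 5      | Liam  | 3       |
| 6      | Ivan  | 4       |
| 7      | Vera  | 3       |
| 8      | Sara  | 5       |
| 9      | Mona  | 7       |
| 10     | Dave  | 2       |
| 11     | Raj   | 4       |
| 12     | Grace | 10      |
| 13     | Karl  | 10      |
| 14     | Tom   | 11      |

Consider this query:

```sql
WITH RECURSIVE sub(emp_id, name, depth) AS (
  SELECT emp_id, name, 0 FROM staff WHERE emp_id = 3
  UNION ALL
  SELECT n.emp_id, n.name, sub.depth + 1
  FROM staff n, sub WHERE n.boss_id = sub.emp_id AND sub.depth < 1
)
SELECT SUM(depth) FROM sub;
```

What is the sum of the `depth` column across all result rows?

Base: emp_id=3 (Zane) at depth 0.
Iteration 1: rows with boss_id in {3} -> Liam (id 5, depth 1), Vera (id 7, depth 1).
Iteration 2: depth < 1 fails for all current rows; recursion stops.
SUM(depth) = 0 + 1 + 1 = 2.

2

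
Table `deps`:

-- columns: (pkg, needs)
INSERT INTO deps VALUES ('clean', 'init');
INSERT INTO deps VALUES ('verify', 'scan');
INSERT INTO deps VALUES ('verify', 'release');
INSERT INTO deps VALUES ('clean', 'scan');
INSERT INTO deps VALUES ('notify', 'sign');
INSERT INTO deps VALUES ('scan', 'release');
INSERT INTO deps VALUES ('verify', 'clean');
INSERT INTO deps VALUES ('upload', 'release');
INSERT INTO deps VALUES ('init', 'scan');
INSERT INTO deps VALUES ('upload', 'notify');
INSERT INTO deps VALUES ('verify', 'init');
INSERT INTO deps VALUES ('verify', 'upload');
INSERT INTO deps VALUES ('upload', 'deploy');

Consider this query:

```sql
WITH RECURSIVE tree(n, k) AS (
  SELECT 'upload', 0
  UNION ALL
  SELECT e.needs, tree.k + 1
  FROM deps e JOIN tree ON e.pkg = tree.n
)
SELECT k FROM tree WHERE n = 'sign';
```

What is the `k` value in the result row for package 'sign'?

2

Base: (upload, k=0).
Iteration 1: edges from {upload} -> (deploy, k=1), (notify, k=1), (release, k=1).
Iteration 2: edges from {deploy,notify,release} -> (sign, k=2).
Iteration 3: no outgoing edges from {sign}; recursion stops.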